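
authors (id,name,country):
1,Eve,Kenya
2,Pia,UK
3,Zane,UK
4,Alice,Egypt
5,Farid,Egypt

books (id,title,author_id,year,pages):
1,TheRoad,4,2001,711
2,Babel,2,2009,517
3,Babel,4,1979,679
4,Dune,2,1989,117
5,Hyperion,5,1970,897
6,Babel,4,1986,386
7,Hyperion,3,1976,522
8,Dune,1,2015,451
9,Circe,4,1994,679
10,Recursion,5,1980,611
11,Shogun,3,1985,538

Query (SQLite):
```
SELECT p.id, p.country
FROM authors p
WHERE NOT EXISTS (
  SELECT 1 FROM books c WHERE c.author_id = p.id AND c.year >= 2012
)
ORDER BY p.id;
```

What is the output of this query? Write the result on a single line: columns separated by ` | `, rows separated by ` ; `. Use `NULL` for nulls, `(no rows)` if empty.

2 | UK ; 3 | UK ; 4 | Egypt ; 5 | Egypt

For each authors row, check whether any books with matching author_id has year >= 2012.
Keep rows where that is false.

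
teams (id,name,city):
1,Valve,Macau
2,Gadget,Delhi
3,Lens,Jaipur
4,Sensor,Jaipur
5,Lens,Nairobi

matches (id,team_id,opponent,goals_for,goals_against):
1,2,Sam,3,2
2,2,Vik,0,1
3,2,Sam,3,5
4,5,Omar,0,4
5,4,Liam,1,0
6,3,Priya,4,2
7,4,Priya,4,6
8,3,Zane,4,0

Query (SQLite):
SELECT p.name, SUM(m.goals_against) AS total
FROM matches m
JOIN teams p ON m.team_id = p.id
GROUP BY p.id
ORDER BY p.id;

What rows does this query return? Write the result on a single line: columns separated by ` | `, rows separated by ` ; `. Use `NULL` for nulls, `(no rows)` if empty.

Join each matches row to its teams via team_id.
Group joined rows by teams.id; compute SUM(m.goals_against) per group.
  2: ids {1, 2, 3} → SUM(m.goals_against)=8
  3: ids {6, 8} → SUM(m.goals_against)=2
  4: ids {5, 7} → SUM(m.goals_against)=6
  5: ids {4} → SUM(m.goals_against)=4

Gadget | 8 ; Lens | 2 ; Sensor | 6 ; Lens | 4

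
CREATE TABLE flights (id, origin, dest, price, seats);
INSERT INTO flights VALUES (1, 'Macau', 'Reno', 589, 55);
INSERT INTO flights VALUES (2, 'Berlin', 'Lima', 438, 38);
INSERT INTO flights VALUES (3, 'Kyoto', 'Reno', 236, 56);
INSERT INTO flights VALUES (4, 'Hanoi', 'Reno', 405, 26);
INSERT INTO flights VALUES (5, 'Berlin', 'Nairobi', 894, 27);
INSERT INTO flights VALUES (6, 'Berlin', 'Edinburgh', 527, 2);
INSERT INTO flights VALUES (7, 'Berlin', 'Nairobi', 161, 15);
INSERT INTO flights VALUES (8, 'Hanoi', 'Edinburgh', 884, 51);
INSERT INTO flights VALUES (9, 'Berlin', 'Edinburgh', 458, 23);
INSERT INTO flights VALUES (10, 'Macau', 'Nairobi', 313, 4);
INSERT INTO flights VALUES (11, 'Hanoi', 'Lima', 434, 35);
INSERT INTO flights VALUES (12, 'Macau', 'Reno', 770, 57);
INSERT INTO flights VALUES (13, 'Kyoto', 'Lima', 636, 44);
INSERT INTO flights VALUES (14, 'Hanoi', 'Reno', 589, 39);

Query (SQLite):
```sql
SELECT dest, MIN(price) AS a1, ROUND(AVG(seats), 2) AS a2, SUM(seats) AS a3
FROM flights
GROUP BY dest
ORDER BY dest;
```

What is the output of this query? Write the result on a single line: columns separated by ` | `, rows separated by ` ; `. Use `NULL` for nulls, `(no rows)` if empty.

Edinburgh | 458 | 25.33 | 76 ; Lima | 434 | 39 | 117 ; Nairobi | 161 | 15.33 | 46 ; Reno | 236 | 46.6 | 233

Group flights by dest.
Per group compute: MIN(price), ROUND(AVG(seats), 2), SUM(seats).
  Edinburgh: ids {6, 8, 9} → MIN(price)=458, ROUND(AVG(seats), 2)=25.33, SUM(seats)=76
  Lima: ids {2, 11, 13} → MIN(price)=434, ROUND(AVG(seats), 2)=39, SUM(seats)=117
  Nairobi: ids {5, 7, 10} → MIN(price)=161, ROUND(AVG(seats), 2)=15.33, SUM(seats)=46
  Reno: ids {1, 3, 4, 12, 14} → MIN(price)=236, ROUND(AVG(seats), 2)=46.6, SUM(seats)=233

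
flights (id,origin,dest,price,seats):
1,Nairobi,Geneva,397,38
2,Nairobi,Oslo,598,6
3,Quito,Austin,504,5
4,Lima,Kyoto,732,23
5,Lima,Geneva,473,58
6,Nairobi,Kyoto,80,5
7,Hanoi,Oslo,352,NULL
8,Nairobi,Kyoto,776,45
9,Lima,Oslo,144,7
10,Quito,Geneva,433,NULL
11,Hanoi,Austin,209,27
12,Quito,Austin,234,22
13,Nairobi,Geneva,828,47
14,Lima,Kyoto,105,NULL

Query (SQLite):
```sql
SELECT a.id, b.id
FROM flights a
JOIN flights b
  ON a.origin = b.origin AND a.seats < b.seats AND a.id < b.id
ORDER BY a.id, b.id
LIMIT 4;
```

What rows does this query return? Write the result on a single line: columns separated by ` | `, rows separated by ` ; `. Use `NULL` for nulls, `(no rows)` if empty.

1 | 8 ; 1 | 13 ; 2 | 8 ; 2 | 13

Pairs (a,b) with same origin, a.seats < b.seats, a.id < b.id.
origin groups: Hanoi:{7,11} Lima:{4,5,9,14} Nairobi:{1,2,6,8,13} Quito:{3,10,12}
Ordered by (a.id, b.id); first 4.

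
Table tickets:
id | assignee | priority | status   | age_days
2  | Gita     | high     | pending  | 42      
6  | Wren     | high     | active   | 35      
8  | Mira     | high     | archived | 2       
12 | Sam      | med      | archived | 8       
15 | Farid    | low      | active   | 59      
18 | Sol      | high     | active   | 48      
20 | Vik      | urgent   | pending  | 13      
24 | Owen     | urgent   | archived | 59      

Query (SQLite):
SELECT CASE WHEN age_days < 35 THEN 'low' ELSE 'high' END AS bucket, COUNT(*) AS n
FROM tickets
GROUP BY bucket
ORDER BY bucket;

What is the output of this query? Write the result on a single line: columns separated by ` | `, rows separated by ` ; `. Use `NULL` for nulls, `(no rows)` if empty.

Bucket rows by age_days < 35 → 'low' else 'high'; count each bucket.

high | 5 ; low | 3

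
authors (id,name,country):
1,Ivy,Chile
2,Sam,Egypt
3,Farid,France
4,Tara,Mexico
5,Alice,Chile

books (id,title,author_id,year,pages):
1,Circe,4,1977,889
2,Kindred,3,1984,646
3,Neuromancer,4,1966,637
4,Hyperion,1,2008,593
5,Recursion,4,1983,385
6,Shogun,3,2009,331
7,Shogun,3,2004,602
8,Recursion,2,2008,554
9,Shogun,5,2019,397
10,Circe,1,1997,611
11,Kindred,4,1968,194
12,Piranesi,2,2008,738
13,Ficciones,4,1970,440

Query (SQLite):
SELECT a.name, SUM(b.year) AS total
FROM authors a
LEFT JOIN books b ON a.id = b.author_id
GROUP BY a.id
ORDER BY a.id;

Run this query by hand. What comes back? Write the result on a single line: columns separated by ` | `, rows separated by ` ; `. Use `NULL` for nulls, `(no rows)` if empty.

Ivy | 4005 ; Sam | 4016 ; Farid | 5997 ; Tara | 9864 ; Alice | 2019

LEFT JOIN keeps every authors row; unmatched ones get NULL for books columns.
Group by authors.id and compute SUM(b.year). SUM over an all-NULL group is NULL.
  1: ids {4, 10} → SUM(b.year)=4005
  2: ids {8, 12} → SUM(b.year)=4016
  3: ids {2, 6, 7} → SUM(b.year)=5997
  4: ids {1, 3, 5, 11, 13} → SUM(b.year)=9864
  5: ids {9} → SUM(b.year)=2019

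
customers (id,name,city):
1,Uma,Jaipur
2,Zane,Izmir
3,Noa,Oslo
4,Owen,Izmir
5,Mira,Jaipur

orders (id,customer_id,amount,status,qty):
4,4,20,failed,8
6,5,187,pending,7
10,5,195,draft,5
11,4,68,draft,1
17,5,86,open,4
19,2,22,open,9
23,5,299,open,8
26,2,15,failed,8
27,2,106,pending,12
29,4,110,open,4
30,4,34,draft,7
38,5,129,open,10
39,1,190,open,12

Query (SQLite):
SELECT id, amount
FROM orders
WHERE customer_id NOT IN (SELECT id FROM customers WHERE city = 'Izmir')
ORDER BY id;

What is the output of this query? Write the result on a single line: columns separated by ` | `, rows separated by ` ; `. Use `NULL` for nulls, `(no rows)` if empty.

6 | 187 ; 10 | 195 ; 17 | 86 ; 23 | 299 ; 38 | 129 ; 39 | 190

Inner query: customers.id where city = 'Izmir'.
Outer: keep orders rows whose customer_id is not in that set.
Inner query → {2, 4}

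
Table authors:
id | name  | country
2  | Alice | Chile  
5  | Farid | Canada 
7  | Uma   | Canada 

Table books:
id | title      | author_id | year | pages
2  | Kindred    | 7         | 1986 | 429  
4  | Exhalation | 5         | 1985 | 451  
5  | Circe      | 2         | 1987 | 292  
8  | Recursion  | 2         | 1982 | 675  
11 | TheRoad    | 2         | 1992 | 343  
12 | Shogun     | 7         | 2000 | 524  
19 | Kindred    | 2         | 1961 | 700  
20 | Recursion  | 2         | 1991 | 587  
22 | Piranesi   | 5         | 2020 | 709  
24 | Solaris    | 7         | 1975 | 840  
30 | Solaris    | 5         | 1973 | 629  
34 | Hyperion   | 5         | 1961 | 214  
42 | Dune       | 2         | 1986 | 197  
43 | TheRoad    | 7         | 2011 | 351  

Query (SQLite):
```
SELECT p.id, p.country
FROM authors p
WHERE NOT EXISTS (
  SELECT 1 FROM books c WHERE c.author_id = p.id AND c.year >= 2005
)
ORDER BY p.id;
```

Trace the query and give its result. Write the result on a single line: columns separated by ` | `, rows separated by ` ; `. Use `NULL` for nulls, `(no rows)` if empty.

For each authors row, check whether any books with matching author_id has year >= 2005.
Keep rows where that is false.

2 | Chile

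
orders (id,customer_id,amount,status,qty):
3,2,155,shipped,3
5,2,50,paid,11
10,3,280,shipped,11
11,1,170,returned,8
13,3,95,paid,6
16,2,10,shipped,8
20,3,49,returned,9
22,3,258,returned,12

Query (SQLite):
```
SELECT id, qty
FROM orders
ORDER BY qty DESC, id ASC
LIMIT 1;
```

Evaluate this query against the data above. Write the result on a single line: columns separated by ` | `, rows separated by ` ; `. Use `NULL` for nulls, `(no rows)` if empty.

22 | 12

Sort by qty desc, tiebreak id asc: (12, id=22), (11, id=5), (11, id=10), (9, id=20) …. Take first 1.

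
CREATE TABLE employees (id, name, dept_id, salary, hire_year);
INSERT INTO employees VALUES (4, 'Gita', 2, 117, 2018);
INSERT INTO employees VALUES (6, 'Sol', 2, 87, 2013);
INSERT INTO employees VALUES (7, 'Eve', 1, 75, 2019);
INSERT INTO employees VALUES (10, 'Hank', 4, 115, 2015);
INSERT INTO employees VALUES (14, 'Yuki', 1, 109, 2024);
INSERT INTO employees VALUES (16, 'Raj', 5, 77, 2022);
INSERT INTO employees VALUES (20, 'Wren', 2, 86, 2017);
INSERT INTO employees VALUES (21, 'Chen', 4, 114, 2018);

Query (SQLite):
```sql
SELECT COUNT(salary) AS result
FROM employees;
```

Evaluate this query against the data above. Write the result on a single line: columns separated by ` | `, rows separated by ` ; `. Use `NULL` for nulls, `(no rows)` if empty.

All salary values: [117, 87, 75, 115, 109, 77, 86, 114].
COUNT(salary) counts non-NULL values → 8.

8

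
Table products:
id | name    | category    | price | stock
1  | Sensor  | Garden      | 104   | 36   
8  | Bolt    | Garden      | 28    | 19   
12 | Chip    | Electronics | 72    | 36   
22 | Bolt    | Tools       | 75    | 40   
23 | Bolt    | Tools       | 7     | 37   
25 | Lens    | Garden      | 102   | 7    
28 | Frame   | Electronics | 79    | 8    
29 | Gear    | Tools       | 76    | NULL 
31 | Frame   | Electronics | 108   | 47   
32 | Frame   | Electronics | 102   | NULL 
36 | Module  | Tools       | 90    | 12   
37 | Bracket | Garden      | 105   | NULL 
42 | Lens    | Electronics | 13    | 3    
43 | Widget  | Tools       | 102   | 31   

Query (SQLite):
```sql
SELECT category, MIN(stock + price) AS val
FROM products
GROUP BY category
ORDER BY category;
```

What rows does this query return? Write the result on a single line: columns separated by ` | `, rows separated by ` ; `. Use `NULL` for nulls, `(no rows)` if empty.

For each row compute stock + price.
Group by category; take MIN of the expression per group.
  Electronics: ids {12, 28, 31, 32, 42} → MIN(stock + price)=16
  Garden: ids {1, 8, 25, 37} → MIN(stock + price)=47
  Tools: ids {22, 23, 29, 36, 43} → MIN(stock + price)=44

Electronics | 16 ; Garden | 47 ; Tools | 44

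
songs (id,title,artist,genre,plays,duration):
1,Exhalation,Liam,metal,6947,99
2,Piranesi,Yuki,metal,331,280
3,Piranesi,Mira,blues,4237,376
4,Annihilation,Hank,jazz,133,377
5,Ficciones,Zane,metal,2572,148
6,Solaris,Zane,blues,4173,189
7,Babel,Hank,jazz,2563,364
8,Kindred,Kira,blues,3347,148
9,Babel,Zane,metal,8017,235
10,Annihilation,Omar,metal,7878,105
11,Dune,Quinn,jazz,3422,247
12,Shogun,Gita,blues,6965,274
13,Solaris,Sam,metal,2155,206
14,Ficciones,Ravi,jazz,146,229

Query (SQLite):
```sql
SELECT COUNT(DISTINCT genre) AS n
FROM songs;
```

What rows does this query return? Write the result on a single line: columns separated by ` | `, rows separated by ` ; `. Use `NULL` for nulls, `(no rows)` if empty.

3

Count distinct non-NULL genre values.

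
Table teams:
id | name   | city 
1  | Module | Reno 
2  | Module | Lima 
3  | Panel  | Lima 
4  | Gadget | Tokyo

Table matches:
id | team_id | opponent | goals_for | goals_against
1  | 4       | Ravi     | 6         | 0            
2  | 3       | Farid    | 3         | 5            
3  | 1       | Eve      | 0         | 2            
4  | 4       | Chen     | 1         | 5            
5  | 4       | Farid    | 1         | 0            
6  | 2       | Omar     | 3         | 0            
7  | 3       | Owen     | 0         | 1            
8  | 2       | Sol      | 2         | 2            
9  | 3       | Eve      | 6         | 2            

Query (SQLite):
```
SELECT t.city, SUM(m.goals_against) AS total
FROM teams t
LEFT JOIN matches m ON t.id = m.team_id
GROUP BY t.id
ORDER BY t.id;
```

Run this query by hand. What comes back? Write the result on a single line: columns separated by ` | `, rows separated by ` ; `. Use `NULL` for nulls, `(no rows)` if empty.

LEFT JOIN keeps every teams row; unmatched ones get NULL for matches columns.
Group by teams.id and compute SUM(m.goals_against). SUM over an all-NULL group is NULL.
  1: ids {3} → SUM(m.goals_against)=2
  2: ids {6, 8} → SUM(m.goals_against)=2
  3: ids {2, 7, 9} → SUM(m.goals_against)=8
  4: ids {1, 4, 5} → SUM(m.goals_against)=5

Reno | 2 ; Lima | 2 ; Lima | 8 ; Tokyo | 5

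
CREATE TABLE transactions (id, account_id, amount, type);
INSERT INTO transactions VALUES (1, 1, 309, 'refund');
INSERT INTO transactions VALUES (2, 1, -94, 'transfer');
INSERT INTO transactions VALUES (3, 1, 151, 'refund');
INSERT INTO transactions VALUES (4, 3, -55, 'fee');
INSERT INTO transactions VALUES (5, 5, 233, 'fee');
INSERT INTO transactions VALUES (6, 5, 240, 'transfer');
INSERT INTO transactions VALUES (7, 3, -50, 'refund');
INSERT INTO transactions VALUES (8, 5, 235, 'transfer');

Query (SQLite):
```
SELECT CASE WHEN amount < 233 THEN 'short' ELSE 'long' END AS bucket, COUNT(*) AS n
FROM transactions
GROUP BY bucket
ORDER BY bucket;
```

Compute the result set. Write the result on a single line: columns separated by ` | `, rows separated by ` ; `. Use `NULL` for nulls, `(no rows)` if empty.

Bucket rows by amount < 233 → 'short' else 'long'; count each bucket.

long | 4 ; short | 4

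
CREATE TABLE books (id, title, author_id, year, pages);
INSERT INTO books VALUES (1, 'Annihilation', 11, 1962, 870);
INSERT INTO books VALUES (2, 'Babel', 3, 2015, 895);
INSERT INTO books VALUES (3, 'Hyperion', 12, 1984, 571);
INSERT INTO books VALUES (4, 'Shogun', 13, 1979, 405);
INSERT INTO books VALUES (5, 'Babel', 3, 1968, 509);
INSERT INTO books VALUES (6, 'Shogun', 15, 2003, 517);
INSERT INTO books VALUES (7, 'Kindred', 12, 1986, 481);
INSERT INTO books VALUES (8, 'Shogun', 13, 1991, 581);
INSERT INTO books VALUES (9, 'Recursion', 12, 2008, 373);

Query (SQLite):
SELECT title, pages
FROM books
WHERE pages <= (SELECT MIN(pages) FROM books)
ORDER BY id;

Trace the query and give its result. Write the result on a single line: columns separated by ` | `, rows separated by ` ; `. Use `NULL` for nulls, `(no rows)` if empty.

Recursion | 373

Scalar subquery: MIN(pages) over all books rows = 373.
Keep rows where pages <= that value.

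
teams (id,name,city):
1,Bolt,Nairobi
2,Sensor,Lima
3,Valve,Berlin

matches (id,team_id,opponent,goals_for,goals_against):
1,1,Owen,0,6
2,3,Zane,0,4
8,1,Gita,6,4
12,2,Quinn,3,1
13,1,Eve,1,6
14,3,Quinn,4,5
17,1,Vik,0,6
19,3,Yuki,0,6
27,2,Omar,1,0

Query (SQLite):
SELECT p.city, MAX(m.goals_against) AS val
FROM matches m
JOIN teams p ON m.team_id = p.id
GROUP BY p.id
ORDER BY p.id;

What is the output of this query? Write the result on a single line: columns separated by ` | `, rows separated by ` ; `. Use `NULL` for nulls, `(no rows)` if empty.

Nairobi | 6 ; Lima | 1 ; Berlin | 6

Join each matches row to its teams via team_id.
Group joined rows by teams.id; compute MAX(m.goals_against) per group.
  1: ids {1, 8, 13, 17} → MAX(m.goals_against)=6
  2: ids {12, 27} → MAX(m.goals_against)=1
  3: ids {2, 14, 19} → MAX(m.goals_against)=6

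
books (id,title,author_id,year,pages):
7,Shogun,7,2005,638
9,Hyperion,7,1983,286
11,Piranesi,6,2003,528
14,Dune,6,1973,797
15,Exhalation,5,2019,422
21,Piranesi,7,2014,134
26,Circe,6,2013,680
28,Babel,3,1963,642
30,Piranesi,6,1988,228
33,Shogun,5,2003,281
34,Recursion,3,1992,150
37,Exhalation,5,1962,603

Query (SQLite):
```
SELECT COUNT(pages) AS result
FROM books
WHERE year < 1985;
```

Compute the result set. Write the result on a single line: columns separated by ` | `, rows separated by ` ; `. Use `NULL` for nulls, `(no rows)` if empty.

Rows where year < 1985 → pages values: [286, 797, 642, 603].
COUNT(pages) counts non-NULL values → 4.

4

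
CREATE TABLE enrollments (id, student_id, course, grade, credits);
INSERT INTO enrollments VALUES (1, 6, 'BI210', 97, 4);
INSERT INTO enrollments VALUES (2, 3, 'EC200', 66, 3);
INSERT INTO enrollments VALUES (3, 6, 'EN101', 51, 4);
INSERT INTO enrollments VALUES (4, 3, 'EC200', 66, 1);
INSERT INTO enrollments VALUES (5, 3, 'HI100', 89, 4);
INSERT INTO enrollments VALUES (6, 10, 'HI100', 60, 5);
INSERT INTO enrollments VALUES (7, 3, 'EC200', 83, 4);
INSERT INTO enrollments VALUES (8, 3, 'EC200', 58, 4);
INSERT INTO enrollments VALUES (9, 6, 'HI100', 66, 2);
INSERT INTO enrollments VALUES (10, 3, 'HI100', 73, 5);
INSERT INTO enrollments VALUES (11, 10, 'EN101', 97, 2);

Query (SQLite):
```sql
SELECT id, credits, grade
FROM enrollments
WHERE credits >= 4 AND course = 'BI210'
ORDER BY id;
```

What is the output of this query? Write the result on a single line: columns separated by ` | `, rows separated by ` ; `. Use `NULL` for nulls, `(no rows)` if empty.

credits >= 4: ids {1, 3, 5, 6, 7, 8, 10}
course = 'BI210': ids {1}
Combine with AND.

1 | 4 | 97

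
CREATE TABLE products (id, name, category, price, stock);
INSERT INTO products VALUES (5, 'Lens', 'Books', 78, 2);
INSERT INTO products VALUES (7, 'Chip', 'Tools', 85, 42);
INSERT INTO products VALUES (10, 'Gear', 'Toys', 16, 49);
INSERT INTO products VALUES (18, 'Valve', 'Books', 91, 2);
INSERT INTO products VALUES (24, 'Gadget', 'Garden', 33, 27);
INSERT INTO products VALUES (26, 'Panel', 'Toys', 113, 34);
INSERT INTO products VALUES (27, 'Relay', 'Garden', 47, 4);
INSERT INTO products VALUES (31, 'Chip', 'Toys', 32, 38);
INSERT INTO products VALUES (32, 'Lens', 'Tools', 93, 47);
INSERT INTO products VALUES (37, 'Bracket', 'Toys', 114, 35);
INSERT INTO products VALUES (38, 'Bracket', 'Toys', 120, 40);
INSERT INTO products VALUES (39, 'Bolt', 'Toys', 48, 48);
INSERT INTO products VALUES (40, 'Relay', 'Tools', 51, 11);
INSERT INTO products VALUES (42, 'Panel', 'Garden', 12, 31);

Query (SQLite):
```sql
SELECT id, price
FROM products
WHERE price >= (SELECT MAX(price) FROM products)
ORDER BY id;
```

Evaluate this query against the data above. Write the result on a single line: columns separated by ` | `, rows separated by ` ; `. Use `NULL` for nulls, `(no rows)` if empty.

Scalar subquery: MAX(price) over all products rows = 120.
Keep rows where price >= that value.

38 | 120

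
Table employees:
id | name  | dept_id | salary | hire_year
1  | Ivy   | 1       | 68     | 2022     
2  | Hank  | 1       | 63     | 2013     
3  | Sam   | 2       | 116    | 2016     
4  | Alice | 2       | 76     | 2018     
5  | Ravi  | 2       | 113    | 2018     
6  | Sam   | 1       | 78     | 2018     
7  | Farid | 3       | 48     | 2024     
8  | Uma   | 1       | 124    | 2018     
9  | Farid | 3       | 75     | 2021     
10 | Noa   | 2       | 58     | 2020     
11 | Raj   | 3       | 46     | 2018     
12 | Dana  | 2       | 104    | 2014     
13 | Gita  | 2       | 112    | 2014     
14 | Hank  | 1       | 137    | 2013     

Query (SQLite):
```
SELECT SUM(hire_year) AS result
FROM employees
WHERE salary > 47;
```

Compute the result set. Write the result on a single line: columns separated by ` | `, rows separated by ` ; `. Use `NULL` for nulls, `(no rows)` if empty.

Rows where salary > 47 → hire_year values: [2022, 2013, 2016, 2018, 2018, 2018, 2024, 2018, 2021, 2020, 2014, 2014, 2013].
SUM of non-NULL values = 26229.

26229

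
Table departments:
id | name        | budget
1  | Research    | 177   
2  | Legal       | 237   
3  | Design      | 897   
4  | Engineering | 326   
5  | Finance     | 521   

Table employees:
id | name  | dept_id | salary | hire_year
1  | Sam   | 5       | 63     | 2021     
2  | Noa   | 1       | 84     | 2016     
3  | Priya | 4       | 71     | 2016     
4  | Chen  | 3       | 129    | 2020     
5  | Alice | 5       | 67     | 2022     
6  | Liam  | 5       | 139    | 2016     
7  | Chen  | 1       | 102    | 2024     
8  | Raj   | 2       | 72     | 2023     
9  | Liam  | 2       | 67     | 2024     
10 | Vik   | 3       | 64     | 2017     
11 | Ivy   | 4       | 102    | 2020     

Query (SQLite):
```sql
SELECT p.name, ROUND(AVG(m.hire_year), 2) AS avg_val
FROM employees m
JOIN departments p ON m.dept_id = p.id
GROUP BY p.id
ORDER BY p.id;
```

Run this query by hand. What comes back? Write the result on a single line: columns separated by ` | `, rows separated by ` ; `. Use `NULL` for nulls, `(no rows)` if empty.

Join each employees row to its departments via dept_id.
Group joined rows by departments.id; compute ROUND(AVG(m.hire_year), 2) per group.
  1: ids {2, 7} → ROUND(AVG(m.hire_year), 2)=2020
  2: ids {8, 9} → ROUND(AVG(m.hire_year), 2)=2023.5
  3: ids {4, 10} → ROUND(AVG(m.hire_year), 2)=2018.5
  4: ids {3, 11} → ROUND(AVG(m.hire_year), 2)=2018
  5: ids {1, 5, 6} → ROUND(AVG(m.hire_year), 2)=2019.67

Research | 2020 ; Legal | 2023.5 ; Design | 2018.5 ; Engineering | 2018 ; Finance | 2019.67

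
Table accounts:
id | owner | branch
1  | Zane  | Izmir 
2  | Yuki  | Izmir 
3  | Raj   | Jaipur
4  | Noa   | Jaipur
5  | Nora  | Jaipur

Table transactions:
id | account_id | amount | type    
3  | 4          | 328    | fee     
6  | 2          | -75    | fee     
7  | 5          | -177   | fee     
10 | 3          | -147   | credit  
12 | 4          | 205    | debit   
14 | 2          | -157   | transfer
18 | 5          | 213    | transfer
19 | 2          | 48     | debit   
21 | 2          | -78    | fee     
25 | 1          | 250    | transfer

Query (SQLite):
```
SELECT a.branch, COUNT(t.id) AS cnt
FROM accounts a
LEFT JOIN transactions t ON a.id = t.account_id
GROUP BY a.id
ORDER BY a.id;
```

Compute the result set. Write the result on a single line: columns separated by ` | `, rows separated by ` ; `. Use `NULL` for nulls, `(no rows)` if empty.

LEFT JOIN keeps every accounts row; unmatched ones get NULL for transactions columns.
Group by accounts.id and compute COUNT(t.id). COUNT(col) of an all-NULL group is 0.
  1: ids {25} → COUNT(t.id)=1
  2: ids {6, 14, 19, 21} → COUNT(t.id)=4
  3: ids {10} → COUNT(t.id)=1
  4: ids {3, 12} → COUNT(t.id)=2
  5: ids {7, 18} → COUNT(t.id)=2

Izmir | 1 ; Izmir | 4 ; Jaipur | 1 ; Jaipur | 2 ; Jaipur | 2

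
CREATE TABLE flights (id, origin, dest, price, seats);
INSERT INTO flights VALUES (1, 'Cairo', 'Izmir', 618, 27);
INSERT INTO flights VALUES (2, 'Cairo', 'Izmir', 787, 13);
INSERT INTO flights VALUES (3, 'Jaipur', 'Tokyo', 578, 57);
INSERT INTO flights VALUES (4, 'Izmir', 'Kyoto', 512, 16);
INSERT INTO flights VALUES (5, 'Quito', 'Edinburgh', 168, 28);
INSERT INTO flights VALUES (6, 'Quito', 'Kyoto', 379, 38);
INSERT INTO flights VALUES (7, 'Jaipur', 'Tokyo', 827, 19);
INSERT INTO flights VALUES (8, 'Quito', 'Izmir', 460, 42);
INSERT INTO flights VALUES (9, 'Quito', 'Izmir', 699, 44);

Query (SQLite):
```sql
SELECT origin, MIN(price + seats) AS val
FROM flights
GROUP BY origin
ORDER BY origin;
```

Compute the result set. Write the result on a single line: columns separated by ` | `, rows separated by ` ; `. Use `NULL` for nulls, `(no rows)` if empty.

Cairo | 645 ; Izmir | 528 ; Jaipur | 635 ; Quito | 196

For each row compute price + seats.
Group by origin; take MIN of the expression per group.
  Cairo: ids {1, 2} → MIN(price + seats)=645
  Izmir: ids {4} → MIN(price + seats)=528
  Jaipur: ids {3, 7} → MIN(price + seats)=635
  Quito: ids {5, 6, 8, 9} → MIN(price + seats)=196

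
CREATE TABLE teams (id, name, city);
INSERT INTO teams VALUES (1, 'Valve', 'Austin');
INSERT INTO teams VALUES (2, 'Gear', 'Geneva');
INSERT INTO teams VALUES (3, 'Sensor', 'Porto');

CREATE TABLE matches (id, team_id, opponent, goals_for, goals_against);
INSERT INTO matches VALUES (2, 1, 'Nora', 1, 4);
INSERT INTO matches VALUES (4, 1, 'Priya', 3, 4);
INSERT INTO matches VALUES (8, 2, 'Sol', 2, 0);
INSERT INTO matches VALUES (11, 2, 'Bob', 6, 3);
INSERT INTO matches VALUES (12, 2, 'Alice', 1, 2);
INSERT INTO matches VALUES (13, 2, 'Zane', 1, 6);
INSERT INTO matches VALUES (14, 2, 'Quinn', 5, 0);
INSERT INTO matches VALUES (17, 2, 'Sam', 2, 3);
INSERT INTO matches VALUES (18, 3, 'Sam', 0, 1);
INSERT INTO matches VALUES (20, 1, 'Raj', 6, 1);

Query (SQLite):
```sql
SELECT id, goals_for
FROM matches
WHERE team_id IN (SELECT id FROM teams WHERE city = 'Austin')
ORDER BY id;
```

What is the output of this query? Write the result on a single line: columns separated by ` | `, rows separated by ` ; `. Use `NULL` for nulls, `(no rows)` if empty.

Inner query: teams.id where city = 'Austin'.
Outer: keep matches rows whose team_id is in that set.
Inner query → {1}

2 | 1 ; 4 | 3 ; 20 | 6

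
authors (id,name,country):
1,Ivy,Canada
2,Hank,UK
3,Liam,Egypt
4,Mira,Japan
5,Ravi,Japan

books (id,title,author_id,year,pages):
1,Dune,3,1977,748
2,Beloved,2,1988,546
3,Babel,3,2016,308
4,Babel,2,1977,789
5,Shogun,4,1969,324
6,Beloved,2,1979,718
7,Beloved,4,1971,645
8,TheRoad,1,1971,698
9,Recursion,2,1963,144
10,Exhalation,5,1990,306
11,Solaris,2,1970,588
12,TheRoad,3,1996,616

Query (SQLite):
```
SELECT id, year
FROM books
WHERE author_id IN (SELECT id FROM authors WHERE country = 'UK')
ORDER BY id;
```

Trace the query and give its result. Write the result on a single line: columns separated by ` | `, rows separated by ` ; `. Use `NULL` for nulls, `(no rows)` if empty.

Inner query: authors.id where country = 'UK'.
Outer: keep books rows whose author_id is in that set.
Inner query → {2}

2 | 1988 ; 4 | 1977 ; 6 | 1979 ; 9 | 1963 ; 11 | 1970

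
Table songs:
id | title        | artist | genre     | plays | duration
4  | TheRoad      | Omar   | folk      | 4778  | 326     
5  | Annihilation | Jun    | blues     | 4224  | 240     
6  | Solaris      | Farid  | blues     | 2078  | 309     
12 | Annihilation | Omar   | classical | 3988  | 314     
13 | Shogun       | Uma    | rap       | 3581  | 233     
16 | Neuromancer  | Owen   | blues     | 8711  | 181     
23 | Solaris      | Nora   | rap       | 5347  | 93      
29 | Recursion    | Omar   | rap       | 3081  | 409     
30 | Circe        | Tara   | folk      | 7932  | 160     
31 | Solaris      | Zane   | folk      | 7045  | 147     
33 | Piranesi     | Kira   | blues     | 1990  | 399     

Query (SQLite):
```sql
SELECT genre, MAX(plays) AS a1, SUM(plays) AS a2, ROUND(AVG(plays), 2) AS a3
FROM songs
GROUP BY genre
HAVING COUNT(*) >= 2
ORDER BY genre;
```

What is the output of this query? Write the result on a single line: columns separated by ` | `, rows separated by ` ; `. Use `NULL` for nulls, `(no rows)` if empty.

Group songs by genre.
Per group compute: MAX(plays), SUM(plays), ROUND(AVG(plays), 2).
HAVING: drop groups with fewer than 2 rows.
  blues: ids {5, 6, 16, 33} → MAX(plays)=8711, SUM(plays)=17003, ROUND(AVG(plays), 2)=4250.75
  classical: ids {12} → MAX(plays)=3988, SUM(plays)=3988, ROUND(AVG(plays), 2)=3988
  folk: ids {4, 30, 31} → MAX(plays)=7932, SUM(plays)=19755, ROUND(AVG(plays), 2)=6585
  rap: ids {13, 23, 29} → MAX(plays)=5347, SUM(plays)=12009, ROUND(AVG(plays), 2)=4003

blues | 8711 | 17003 | 4250.75 ; folk | 7932 | 19755 | 6585 ; rap | 5347 | 12009 | 4003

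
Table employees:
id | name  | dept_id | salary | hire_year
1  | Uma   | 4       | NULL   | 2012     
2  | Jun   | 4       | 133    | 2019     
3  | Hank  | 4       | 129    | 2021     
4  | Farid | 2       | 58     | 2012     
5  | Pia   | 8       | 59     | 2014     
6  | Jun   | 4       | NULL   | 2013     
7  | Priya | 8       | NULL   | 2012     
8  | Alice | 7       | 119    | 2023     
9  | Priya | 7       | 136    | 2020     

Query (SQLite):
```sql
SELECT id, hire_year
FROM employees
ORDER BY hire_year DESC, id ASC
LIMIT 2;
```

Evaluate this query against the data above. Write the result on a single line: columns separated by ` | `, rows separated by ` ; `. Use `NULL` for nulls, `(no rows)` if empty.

Sort by hire_year desc, tiebreak id asc: (2023, id=8), (2021, id=3), (2020, id=9), (2019, id=2), (2014, id=5) …. Take first 2.

8 | 2023 ; 3 | 2021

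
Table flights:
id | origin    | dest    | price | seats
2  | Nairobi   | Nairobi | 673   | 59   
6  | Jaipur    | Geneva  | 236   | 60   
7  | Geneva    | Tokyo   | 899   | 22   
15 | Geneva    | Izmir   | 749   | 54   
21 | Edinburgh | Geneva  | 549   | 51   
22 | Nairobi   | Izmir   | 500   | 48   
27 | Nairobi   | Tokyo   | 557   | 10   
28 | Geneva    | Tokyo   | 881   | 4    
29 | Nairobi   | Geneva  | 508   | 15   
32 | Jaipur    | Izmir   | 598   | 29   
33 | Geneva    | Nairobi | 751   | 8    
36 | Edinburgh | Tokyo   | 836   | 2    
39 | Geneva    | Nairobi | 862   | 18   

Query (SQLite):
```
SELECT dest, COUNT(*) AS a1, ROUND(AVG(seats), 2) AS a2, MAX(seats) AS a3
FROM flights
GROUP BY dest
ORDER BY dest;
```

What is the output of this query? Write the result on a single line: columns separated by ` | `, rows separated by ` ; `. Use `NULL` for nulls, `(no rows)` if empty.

Group flights by dest.
Per group compute: COUNT(*), ROUND(AVG(seats), 2), MAX(seats).
  Geneva: ids {6, 21, 29} → COUNT(*)=3, ROUND(AVG(seats), 2)=42, MAX(seats)=60
  Izmir: ids {15, 22, 32} → COUNT(*)=3, ROUND(AVG(seats), 2)=43.67, MAX(seats)=54
  Nairobi: ids {2, 33, 39} → COUNT(*)=3, ROUND(AVG(seats), 2)=28.33, MAX(seats)=59
  Tokyo: ids {7, 27, 28, 36} → COUNT(*)=4, ROUND(AVG(seats), 2)=9.5, MAX(seats)=22

Geneva | 3 | 42 | 60 ; Izmir | 3 | 43.67 | 54 ; Nairobi | 3 | 28.33 | 59 ; Tokyo | 4 | 9.5 | 22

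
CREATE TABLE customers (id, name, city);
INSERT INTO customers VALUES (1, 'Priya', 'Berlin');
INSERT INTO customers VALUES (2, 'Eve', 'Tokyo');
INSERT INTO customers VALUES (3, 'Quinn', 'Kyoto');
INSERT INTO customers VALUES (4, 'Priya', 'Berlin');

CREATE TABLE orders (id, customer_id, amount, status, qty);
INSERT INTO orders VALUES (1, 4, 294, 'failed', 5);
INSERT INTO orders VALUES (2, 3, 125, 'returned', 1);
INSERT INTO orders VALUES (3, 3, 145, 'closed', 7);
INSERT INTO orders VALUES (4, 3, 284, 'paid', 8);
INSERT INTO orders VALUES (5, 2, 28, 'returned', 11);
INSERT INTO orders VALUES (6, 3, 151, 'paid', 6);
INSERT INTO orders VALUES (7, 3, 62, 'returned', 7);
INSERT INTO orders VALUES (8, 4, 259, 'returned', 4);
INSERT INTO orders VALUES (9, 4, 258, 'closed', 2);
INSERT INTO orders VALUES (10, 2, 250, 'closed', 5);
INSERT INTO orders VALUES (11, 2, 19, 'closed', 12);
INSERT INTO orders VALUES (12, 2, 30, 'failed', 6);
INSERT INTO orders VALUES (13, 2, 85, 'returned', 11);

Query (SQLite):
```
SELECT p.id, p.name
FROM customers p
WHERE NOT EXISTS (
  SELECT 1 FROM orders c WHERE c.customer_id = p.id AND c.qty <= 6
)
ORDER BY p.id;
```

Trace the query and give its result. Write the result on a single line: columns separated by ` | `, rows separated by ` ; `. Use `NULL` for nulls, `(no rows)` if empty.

1 | Priya

For each customers row, check whether any orders with matching customer_id has qty <= 6.
Keep rows where that is false.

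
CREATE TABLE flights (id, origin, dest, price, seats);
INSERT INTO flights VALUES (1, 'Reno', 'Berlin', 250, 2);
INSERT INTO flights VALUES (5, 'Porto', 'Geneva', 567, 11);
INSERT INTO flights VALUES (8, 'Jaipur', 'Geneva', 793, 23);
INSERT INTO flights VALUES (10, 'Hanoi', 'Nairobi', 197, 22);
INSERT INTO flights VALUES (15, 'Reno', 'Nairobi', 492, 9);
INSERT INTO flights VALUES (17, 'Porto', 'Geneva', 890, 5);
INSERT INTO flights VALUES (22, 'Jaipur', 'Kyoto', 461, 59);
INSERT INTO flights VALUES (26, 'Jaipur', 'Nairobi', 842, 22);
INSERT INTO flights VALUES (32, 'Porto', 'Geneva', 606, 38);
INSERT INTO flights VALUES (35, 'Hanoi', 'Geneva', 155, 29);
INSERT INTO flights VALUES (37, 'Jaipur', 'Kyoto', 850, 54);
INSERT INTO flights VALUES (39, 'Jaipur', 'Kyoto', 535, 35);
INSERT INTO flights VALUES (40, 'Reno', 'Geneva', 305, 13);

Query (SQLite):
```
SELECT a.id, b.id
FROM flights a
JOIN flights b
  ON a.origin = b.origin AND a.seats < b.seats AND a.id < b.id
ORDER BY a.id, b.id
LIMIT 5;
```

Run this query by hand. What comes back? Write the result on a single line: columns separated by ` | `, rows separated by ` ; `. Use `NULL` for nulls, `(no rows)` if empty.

Pairs (a,b) with same origin, a.seats < b.seats, a.id < b.id.
origin groups: Hanoi:{10,35} Jaipur:{8,22,26,37,39} Porto:{5,17,32} Reno:{1,15,40}
Ordered by (a.id, b.id); first 5.

1 | 15 ; 1 | 40 ; 5 | 32 ; 8 | 22 ; 8 | 37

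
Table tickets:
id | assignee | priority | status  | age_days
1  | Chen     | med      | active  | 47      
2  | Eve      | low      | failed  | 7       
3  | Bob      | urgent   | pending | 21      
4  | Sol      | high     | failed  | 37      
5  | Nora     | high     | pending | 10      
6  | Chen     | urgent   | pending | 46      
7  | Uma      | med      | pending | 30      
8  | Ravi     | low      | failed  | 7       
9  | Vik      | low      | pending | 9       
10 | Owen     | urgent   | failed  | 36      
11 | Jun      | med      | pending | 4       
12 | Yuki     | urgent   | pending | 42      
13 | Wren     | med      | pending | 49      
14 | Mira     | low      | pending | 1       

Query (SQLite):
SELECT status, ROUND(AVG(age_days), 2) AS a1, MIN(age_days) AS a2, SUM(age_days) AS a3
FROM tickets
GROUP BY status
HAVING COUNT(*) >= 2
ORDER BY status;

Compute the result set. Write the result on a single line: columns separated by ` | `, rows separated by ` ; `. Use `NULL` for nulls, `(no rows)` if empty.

Group tickets by status.
Per group compute: ROUND(AVG(age_days), 2), MIN(age_days), SUM(age_days).
HAVING: drop groups with fewer than 2 rows.
  active: ids {1} → ROUND(AVG(age_days), 2)=47, MIN(age_days)=47, SUM(age_days)=47
  failed: ids {2, 4, 8, 10} → ROUND(AVG(age_days), 2)=21.75, MIN(age_days)=7, SUM(age_days)=87
  pending: ids {3, 5, 6, 7, 9, 11, 12, 13, 14} → ROUND(AVG(age_days), 2)=23.56, MIN(age_days)=1, SUM(age_days)=212

failed | 21.75 | 7 | 87 ; pending | 23.56 | 1 | 212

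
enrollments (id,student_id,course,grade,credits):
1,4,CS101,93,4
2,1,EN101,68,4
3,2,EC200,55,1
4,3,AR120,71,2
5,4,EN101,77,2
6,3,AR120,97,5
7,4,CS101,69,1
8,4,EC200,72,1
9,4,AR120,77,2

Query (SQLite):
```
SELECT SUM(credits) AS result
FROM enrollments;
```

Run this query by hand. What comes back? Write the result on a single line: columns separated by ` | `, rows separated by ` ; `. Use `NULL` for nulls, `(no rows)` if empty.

All credits values: [4, 4, 1, 2, 2, 5, 1, 1, 2].
SUM of non-NULL values = 22.

22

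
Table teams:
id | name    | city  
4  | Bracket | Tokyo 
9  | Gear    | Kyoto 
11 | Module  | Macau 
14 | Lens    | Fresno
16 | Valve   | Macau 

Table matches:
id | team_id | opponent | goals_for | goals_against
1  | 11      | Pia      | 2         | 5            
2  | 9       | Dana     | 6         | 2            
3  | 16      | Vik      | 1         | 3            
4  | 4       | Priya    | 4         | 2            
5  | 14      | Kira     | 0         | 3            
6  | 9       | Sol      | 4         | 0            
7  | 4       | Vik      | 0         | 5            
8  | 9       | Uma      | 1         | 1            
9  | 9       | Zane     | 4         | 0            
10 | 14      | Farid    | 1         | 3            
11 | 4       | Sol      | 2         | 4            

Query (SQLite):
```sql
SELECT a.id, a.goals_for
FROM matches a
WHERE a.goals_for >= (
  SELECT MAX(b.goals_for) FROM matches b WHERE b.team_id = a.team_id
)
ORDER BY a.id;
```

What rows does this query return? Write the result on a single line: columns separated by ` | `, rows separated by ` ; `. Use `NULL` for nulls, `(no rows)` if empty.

For each matches row a, compute MAX(goals_for) over rows sharing a.team_id.
Keep row a if a.goals_for >= that per-group MAX.
  team_id=4: MAX(goals_for) = 4
  team_id=9: MAX(goals_for) = 6
  team_id=11: MAX(goals_for) = 2
  team_id=14: MAX(goals_for) = 1
  team_id=16: MAX(goals_for) = 1

1 | 2 ; 2 | 6 ; 3 | 1 ; 4 | 4 ; 10 | 1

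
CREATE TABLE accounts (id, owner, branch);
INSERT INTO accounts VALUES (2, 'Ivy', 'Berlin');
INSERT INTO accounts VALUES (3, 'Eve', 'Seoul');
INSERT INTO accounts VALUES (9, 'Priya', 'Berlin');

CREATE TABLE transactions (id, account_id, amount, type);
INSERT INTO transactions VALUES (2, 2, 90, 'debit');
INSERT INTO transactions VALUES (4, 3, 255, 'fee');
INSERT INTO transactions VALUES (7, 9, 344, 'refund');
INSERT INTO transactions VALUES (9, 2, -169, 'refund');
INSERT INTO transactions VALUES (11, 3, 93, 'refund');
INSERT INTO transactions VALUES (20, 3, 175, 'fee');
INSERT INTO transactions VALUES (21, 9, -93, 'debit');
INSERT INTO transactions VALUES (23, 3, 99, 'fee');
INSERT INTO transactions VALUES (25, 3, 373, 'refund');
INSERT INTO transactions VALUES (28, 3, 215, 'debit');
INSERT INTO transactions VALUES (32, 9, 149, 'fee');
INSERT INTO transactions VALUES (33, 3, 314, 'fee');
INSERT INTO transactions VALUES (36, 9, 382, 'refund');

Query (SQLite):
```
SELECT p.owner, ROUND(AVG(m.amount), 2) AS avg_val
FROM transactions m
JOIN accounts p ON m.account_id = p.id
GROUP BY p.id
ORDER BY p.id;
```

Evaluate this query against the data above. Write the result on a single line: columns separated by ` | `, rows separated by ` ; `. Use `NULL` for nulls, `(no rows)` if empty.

Join each transactions row to its accounts via account_id.
Group joined rows by accounts.id; compute ROUND(AVG(m.amount), 2) per group.
  2: ids {2, 9} → ROUND(AVG(m.amount), 2)=-39.5
  3: ids {4, 11, 20, 23, 25, 28, 33} → ROUND(AVG(m.amount), 2)=217.71
  9: ids {7, 21, 32, 36} → ROUND(AVG(m.amount), 2)=195.5

Ivy | -39.5 ; Eve | 217.71 ; Priya | 195.5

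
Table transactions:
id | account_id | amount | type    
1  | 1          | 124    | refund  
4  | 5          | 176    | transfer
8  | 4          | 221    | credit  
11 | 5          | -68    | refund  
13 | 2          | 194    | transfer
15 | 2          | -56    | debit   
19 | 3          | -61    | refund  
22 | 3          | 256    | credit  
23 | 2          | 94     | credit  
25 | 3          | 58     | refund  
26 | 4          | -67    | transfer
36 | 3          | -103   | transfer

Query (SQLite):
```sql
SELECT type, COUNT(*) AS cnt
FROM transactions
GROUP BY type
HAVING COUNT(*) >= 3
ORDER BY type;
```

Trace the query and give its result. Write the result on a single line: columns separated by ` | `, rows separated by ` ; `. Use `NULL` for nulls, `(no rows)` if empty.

credit | 3 ; refund | 4 ; transfer | 4

Partition transactions by type; compute COUNT(*) within each group.
HAVING: keep groups with count ≥ 3.
  credit: ids {8, 22, 23} → COUNT(*)=3
  debit: ids {15} → COUNT(*)=1
  refund: ids {1, 11, 19, 25} → COUNT(*)=4
  transfer: ids {4, 13, 26, 36} → COUNT(*)=4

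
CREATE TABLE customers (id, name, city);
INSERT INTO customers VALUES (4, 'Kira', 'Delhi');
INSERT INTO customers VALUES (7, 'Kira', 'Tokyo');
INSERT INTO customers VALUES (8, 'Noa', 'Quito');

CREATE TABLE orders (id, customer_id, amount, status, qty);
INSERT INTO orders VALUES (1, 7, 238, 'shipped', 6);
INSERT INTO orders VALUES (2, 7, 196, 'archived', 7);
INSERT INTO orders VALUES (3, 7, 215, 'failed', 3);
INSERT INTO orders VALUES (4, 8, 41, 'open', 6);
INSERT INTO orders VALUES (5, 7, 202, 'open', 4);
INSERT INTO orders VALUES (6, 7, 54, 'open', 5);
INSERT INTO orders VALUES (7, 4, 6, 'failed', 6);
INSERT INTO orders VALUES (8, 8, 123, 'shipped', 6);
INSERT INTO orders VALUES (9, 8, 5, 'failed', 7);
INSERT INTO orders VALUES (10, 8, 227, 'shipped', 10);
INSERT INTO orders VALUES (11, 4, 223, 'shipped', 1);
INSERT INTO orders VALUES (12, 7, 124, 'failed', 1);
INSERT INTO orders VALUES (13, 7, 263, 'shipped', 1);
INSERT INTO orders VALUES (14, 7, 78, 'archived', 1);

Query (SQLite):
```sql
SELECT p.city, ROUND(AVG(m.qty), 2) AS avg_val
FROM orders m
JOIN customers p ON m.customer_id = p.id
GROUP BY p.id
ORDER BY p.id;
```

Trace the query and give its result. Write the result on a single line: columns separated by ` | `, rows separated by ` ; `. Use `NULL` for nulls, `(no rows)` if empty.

Delhi | 3.5 ; Tokyo | 3.5 ; Quito | 7.25

Join each orders row to its customers via customer_id.
Group joined rows by customers.id; compute ROUND(AVG(m.qty), 2) per group.
  4: ids {7, 11} → ROUND(AVG(m.qty), 2)=3.5
  7: ids {1, 2, 3, 5, 6, 12, 13, 14} → ROUND(AVG(m.qty), 2)=3.5
  8: ids {4, 8, 9, 10} → ROUND(AVG(m.qty), 2)=7.25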